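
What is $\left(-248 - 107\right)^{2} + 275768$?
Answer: $401793$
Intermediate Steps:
$\left(-248 - 107\right)^{2} + 275768 = \left(-355\right)^{2} + 275768 = 126025 + 275768 = 401793$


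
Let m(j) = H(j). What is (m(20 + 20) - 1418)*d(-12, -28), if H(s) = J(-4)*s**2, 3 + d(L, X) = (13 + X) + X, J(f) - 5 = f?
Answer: -8372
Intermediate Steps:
J(f) = 5 + f
d(L, X) = 10 + 2*X (d(L, X) = -3 + ((13 + X) + X) = -3 + (13 + 2*X) = 10 + 2*X)
H(s) = s**2 (H(s) = (5 - 4)*s**2 = 1*s**2 = s**2)
m(j) = j**2
(m(20 + 20) - 1418)*d(-12, -28) = ((20 + 20)**2 - 1418)*(10 + 2*(-28)) = (40**2 - 1418)*(10 - 56) = (1600 - 1418)*(-46) = 182*(-46) = -8372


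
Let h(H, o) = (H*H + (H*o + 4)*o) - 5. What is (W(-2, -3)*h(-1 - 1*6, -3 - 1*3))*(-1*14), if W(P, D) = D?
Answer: -9744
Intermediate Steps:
h(H, o) = -5 + H² + o*(4 + H*o) (h(H, o) = (H² + (4 + H*o)*o) - 5 = (H² + o*(4 + H*o)) - 5 = -5 + H² + o*(4 + H*o))
(W(-2, -3)*h(-1 - 1*6, -3 - 1*3))*(-1*14) = (-3*(-5 + (-1 - 1*6)² + 4*(-3 - 1*3) + (-1 - 1*6)*(-3 - 1*3)²))*(-1*14) = -3*(-5 + (-1 - 6)² + 4*(-3 - 3) + (-1 - 6)*(-3 - 3)²)*(-14) = -3*(-5 + (-7)² + 4*(-6) - 7*(-6)²)*(-14) = -3*(-5 + 49 - 24 - 7*36)*(-14) = -3*(-5 + 49 - 24 - 252)*(-14) = -3*(-232)*(-14) = 696*(-14) = -9744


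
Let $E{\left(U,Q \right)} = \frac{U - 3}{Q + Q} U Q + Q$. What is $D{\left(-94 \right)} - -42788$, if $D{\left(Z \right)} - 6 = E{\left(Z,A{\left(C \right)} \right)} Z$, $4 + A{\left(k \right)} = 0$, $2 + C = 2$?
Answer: $-385376$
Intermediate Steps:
$C = 0$ ($C = -2 + 2 = 0$)
$A{\left(k \right)} = -4$ ($A{\left(k \right)} = -4 + 0 = -4$)
$E{\left(U,Q \right)} = Q + \frac{U \left(-3 + U\right)}{2}$ ($E{\left(U,Q \right)} = \frac{-3 + U}{2 Q} U Q + Q = \frac{U \left(-3 + U\right)}{2 Q} Q + Q = \frac{U \left(-3 + U\right)}{2} + Q = Q + \frac{U \left(-3 + U\right)}{2}$)
$D{\left(Z \right)} = 6 + Z \left(-4 + \frac{Z^{2}}{2} - \frac{3 Z}{2}\right)$ ($D{\left(Z \right)} = 6 + \left(-4 + \frac{Z^{2}}{2} - \frac{3 Z}{2}\right) Z = 6 + Z \left(-4 + \frac{Z^{2}}{2} - \frac{3 Z}{2}\right)$)
$D{\left(-94 \right)} - -42788 = \left(6 - - 47 \left(8 - \left(-94\right)^{2} + 3 \left(-94\right)\right)\right) - -42788 = \left(6 - - 47 \left(8 - 8836 - 282\right)\right) + 42788 = \left(6 - \left(-47\right) \left(-9110\right)\right) + 42788 = \left(6 - 428170\right) + 42788 = -428164 + 42788 = -385376$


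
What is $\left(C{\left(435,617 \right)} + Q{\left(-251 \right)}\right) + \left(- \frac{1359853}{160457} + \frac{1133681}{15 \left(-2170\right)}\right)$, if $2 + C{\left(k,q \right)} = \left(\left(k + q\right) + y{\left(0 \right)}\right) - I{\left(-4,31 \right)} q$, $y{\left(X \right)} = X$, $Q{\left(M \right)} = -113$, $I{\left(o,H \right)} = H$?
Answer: $- \frac{8657297534897}{474806850} \approx -18233.0$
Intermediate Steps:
$C{\left(k,q \right)} = -2 + k - 30 q$ ($C{\left(k,q \right)} = -2 + \left(\left(\left(k + q\right) + 0\right) - 31 q\right) = -2 + \left(\left(k + q\right) - 31 q\right) = -2 + \left(k - 30 q\right) = -2 + k - 30 q$)
$\left(C{\left(435,617 \right)} + Q{\left(-251 \right)}\right) + \left(- \frac{1359853}{160457} + \frac{1133681}{15 \left(-2170\right)}\right) = \left(\left(-2 + 435 - 18510\right) - 113\right) + \left(- \frac{1359853}{160457} + \frac{1133681}{15 \left(-2170\right)}\right) = \left(\left(-2 + 435 - 18510\right) - 113\right) + \left(\left(-1359853\right) \frac{1}{160457} + \frac{1133681}{-32550}\right) = \left(-18077 - 113\right) + \left(- \frac{123623}{14587} + 1133681 \left(- \frac{1}{32550}\right)\right) = -18190 - \frac{20560933397}{474806850} = - \frac{8657297534897}{474806850}$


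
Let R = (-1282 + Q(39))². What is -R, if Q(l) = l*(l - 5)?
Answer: -1936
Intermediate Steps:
Q(l) = l*(-5 + l)
R = 1936 (R = (-1282 + 39*(-5 + 39))² = (-1282 + 39*34)² = (-1282 + 1326)² = 44² = 1936)
-R = -1*1936 = -1936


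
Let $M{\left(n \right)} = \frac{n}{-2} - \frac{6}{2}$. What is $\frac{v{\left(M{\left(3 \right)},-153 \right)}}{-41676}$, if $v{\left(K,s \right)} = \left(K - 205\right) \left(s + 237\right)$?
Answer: $\frac{2933}{6946} \approx 0.42226$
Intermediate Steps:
$M{\left(n \right)} = -3 - \frac{n}{2}$ ($M{\left(n \right)} = n \left(- \frac{1}{2}\right) - 3 = - \frac{n}{2} - 3 = -3 - \frac{n}{2}$)
$v{\left(K,s \right)} = \left(-205 + K\right) \left(237 + s\right)$
$\frac{v{\left(M{\left(3 \right)},-153 \right)}}{-41676} = \frac{-48585 - -31365 + 237 \left(-3 - \frac{3}{2}\right) + \left(-3 - \frac{3}{2}\right) \left(-153\right)}{-41676} = \left(-48585 + 31365 + 237 \left(-3 - \frac{3}{2}\right) + \left(-3 - \frac{3}{2}\right) \left(-153\right)\right) \left(- \frac{1}{41676}\right) = \left(-48585 + 31365 + 237 \left(- \frac{9}{2}\right) - - \frac{1377}{2}\right) \left(- \frac{1}{41676}\right) = \left(-48585 + 31365 - \frac{2133}{2} + \frac{1377}{2}\right) \left(- \frac{1}{41676}\right) = \left(-17598\right) \left(- \frac{1}{41676}\right) = \frac{2933}{6946}$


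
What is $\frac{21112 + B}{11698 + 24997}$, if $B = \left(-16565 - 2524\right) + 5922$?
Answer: $\frac{1589}{7339} \approx 0.21651$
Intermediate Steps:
$B = -13167$ ($B = -19089 + 5922 = -13167$)
$\frac{21112 + B}{11698 + 24997} = \frac{21112 - 13167}{11698 + 24997} = \frac{7945}{36695} = 7945 \cdot \frac{1}{36695} = \frac{1589}{7339}$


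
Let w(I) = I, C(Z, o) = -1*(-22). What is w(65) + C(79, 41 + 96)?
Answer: 87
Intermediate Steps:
C(Z, o) = 22
w(65) + C(79, 41 + 96) = 65 + 22 = 87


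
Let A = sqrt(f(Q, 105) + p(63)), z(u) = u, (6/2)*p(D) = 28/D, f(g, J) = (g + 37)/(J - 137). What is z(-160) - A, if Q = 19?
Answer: -160 - I*sqrt(519)/18 ≈ -160.0 - 1.2656*I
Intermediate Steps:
f(g, J) = (37 + g)/(-137 + J)
p(D) = 28/(3*D) (p(D) = (28/D)/3 = 28/(3*D))
A = I*sqrt(519)/18 (A = sqrt((37 + 19)/(-137 + 105) + (28/3)/63) = sqrt(56/(-32) + (28/3)*(1/63)) = sqrt(-1/32*56 + 4/27) = sqrt(-7/4 + 4/27) = sqrt(-173/108) = I*sqrt(519)/18 ≈ 1.2656*I)
z(-160) - A = -160 - I*sqrt(519)/18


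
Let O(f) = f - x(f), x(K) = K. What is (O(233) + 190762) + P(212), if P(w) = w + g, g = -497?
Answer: 190477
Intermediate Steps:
O(f) = 0 (O(f) = f - f = 0)
P(w) = -497 + w (P(w) = w - 497 = -497 + w)
(O(233) + 190762) + P(212) = (0 + 190762) + (-497 + 212) = 190762 - 285 = 190477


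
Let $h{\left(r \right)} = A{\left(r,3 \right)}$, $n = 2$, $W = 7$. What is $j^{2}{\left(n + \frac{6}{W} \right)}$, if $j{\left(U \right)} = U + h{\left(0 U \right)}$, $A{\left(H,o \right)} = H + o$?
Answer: $\frac{1681}{49} \approx 34.306$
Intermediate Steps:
$h{\left(r \right)} = 3 + r$ ($h{\left(r \right)} = r + 3 = 3 + r$)
$j{\left(U \right)} = 3 + U$ ($j{\left(U \right)} = U + \left(3 + 0 U\right) = U + \left(3 + 0\right) = U + 3 = 3 + U$)
$j^{2}{\left(n + \frac{6}{W} \right)} = \left(3 + \left(2 + \frac{6}{7}\right)\right)^{2} = \left(3 + \frac{20}{7}\right)^{2} = \left(\frac{41}{7}\right)^{2} = \frac{1681}{49}$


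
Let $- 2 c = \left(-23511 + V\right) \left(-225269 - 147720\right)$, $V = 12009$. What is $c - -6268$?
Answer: $-2145053471$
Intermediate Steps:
$c = -2145059739$ ($c = - \frac{\left(-23511 + 12009\right) \left(-225269 - 147720\right)}{2} = - \frac{\left(-11502\right) \left(-372989\right)}{2} = \left(- \frac{1}{2}\right) 4290119478 = -2145059739$)
$c - -6268 = -2145059739 - -6268 = -2145059739 + 6268 = -2145053471$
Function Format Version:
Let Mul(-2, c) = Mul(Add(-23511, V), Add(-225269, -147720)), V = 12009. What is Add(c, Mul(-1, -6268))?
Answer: -2145053471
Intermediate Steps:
c = -2145059739 (c = Mul(Rational(-1, 2), Mul(Add(-23511, 12009), Add(-225269, -147720))) = Mul(Rational(-1, 2), Mul(-11502, -372989)) = Mul(Rational(-1, 2), 4290119478) = -2145059739)
Add(c, Mul(-1, -6268)) = Add(-2145059739, Mul(-1, -6268)) = Add(-2145059739, 6268) = -2145053471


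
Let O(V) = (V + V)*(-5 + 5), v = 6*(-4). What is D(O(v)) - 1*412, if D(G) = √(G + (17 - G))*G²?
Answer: -412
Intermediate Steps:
v = -24
O(V) = 0 (O(V) = (2*V)*0 = 0)
D(G) = √17*G²
D(O(v)) - 1*412 = √17*0² - 1*412 = √17*0 - 412 = 0 - 412 = -412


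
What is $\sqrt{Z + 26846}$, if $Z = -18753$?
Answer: $\sqrt{8093} \approx 89.961$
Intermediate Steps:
$\sqrt{Z + 26846} = \sqrt{-18753 + 26846} = \sqrt{8093}$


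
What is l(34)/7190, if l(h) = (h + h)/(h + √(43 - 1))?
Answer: 578/2002415 - 17*√42/2002415 ≈ 0.00023363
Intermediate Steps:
l(h) = 2*h/(h + √42) (l(h) = (2*h)/(h + √42) = 2*h/(h + √42))
l(34)/7190 = (2*34/(34 + √42))/7190 = (68/(34 + √42))*(1/7190) = 34/(3595*(34 + √42))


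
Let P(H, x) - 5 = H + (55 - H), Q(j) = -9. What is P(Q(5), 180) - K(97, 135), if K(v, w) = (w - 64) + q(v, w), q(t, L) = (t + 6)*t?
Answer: -10002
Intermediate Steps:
P(H, x) = 60 (P(H, x) = 5 + (H + (55 - H)) = 5 + 55 = 60)
q(t, L) = t*(6 + t) (q(t, L) = (6 + t)*t = t*(6 + t))
K(v, w) = -64 + w + v*(6 + v) (K(v, w) = (w - 64) + v*(6 + v) = (-64 + w) + v*(6 + v) = -64 + w + v*(6 + v))
P(Q(5), 180) - K(97, 135) = 60 - (-64 + 135 + 97*(6 + 97)) = 60 - (-64 + 135 + 97*103) = 60 - (-64 + 135 + 9991) = 60 - 1*10062 = 60 - 10062 = -10002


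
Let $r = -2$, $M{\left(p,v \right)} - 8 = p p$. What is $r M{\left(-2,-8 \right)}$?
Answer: $-24$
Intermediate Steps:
$M{\left(p,v \right)} = 8 + p^{2}$ ($M{\left(p,v \right)} = 8 + p p = 8 + p^{2}$)
$r M{\left(-2,-8 \right)} = - 2 \left(8 + \left(-2\right)^{2}\right) = - 2 \left(8 + 4\right) = \left(-2\right) 12 = -24$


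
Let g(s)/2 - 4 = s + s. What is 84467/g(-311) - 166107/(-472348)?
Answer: -4961563783/72977766 ≈ -67.987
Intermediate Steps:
g(s) = 8 + 4*s (g(s) = 8 + 2*(s + s) = 8 + 2*(2*s) = 8 + 4*s)
84467/g(-311) - 166107/(-472348) = 84467/(8 + 4*(-311)) - 166107/(-472348) = 84467/(8 - 1244) - 166107*(-1/472348) = 84467/(-1236) + 166107/472348 = 84467*(-1/1236) + 166107/472348 = -84467/1236 + 166107/472348 = -4961563783/72977766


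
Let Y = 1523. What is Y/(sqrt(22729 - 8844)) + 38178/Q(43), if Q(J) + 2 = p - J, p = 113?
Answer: 19089/34 + 1523*sqrt(13885)/13885 ≈ 574.37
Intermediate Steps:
Q(J) = 111 - J (Q(J) = -2 + (113 - J) = 111 - J)
Y/(sqrt(22729 - 8844)) + 38178/Q(43) = 1523/(sqrt(22729 - 8844)) + 38178/(111 - 1*43) = 1523/(sqrt(13885)) + 38178/(111 - 43) = 1523*(sqrt(13885)/13885) + 38178/68 = 1523*sqrt(13885)/13885 + 38178*(1/68) = 1523*sqrt(13885)/13885 + 19089/34 = 19089/34 + 1523*sqrt(13885)/13885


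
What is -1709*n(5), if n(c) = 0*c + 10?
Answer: -17090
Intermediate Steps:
n(c) = 10 (n(c) = 0 + 10 = 10)
-1709*n(5) = -1709*10 = -17090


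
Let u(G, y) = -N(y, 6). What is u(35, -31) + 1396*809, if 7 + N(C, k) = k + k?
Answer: 1129359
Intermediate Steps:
N(C, k) = -7 + 2*k (N(C, k) = -7 + (k + k) = -7 + 2*k)
u(G, y) = -5 (u(G, y) = -(-7 + 2*6) = -(-7 + 12) = -1*5 = -5)
u(35, -31) + 1396*809 = -5 + 1396*809 = -5 + 1129364 = 1129359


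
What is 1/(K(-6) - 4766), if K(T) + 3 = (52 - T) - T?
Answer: -1/4705 ≈ -0.00021254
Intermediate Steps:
K(T) = 49 - 2*T (K(T) = -3 + ((52 - T) - T) = -3 + (52 - 2*T) = 49 - 2*T)
1/(K(-6) - 4766) = 1/((49 - 2*(-6)) - 4766) = 1/((49 + 12) - 4766) = 1/(61 - 4766) = 1/(-4705) = -1/4705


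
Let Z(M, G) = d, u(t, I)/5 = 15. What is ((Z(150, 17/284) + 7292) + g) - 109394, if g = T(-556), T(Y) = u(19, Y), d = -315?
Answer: -102342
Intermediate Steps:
u(t, I) = 75 (u(t, I) = 5*15 = 75)
Z(M, G) = -315
T(Y) = 75
g = 75
((Z(150, 17/284) + 7292) + g) - 109394 = ((-315 + 7292) + 75) - 109394 = (6977 + 75) - 109394 = 7052 - 109394 = -102342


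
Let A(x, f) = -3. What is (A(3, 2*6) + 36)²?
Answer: 1089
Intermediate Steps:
(A(3, 2*6) + 36)² = (-3 + 36)² = 33² = 1089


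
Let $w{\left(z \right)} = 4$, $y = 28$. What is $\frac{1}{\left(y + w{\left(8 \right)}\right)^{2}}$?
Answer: $\frac{1}{1024} \approx 0.00097656$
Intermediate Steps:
$\frac{1}{\left(y + w{\left(8 \right)}\right)^{2}} = \frac{1}{\left(28 + 4\right)^{2}} = \frac{1}{32^{2}} = \frac{1}{1024}$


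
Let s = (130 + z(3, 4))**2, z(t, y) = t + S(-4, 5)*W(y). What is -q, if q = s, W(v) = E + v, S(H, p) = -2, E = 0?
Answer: -15625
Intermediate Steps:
W(v) = v (W(v) = 0 + v = v)
z(t, y) = t - 2*y
s = 15625 (s = (130 + (3 - 2*4))**2 = (130 + (3 - 8))**2 = (130 - 5)**2 = 125**2 = 15625)
q = 15625
-q = -1*15625 = -15625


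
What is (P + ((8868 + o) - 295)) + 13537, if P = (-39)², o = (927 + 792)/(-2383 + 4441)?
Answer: 16211439/686 ≈ 23632.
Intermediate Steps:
o = 573/686 (o = 1719/2058 = 1719*(1/2058) = 573/686 ≈ 0.83528)
P = 1521
(P + ((8868 + o) - 295)) + 13537 = (1521 + ((8868 + 573/686) - 295)) + 13537 = (1521 + (6084021/686 - 295)) + 13537 = (1521 + 5881651/686) + 13537 = 6925057/686 + 13537 = 16211439/686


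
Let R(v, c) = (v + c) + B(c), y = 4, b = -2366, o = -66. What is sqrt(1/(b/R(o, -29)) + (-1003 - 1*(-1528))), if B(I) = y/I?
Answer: sqrt(14626194254)/5278 ≈ 22.914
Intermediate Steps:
B(I) = 4/I
R(v, c) = c + v + 4/c (R(v, c) = (v + c) + 4/c = (c + v) + 4/c = c + v + 4/c)
sqrt(1/(b/R(o, -29)) + (-1003 - 1*(-1528))) = sqrt(1/(-2366/(-29 - 66 + 4/(-29))) + (-1003 - 1*(-1528))) = sqrt(1/(-2366/(-29 - 66 + 4*(-1/29))) + (-1003 + 1528)) = sqrt(1/(-2366/(-29 - 66 - 4/29)) + 525) = sqrt(1/(-2366/(-2759/29)) + 525) = sqrt(1/(-2366*(-29/2759)) + 525) = sqrt(1/(68614/2759) + 525) = sqrt(2759/68614 + 525) = sqrt(36025109/68614) = sqrt(14626194254)/5278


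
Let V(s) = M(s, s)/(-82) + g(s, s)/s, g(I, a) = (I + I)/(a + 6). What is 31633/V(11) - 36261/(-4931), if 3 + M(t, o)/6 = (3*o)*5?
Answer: -108423064151/40335580 ≈ -2688.0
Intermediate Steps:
M(t, o) = -18 + 90*o (M(t, o) = -18 + 6*((3*o)*5) = -18 + 6*(15*o) = -18 + 90*o)
g(I, a) = 2*I/(6 + a) (g(I, a) = (2*I)/(6 + a) = 2*I/(6 + a))
V(s) = 9/41 + 2/(6 + s) - 45*s/41 (V(s) = (-18 + 90*s)/(-82) + (2*s/(6 + s))/s = (-18 + 90*s)*(-1/82) + 2/(6 + s) = (9/41 - 45*s/41) + 2/(6 + s) = 9/41 + 2/(6 + s) - 45*s/41)
31633/V(11) - 36261/(-4931) = 31633/(((136 - 261*11 - 45*11²)/(41*(6 + 11)))) - 36261/(-4931) = 31633/(((1/41)*(136 - 2871 - 45*121)/17)) - 36261*(-1/4931) = 31633/(((1/41)*(1/17)*(136 - 2871 - 5445))) + 36261/4931 = 31633/(((1/41)*(1/17)*(-8180))) + 36261/4931 = 31633/(-8180/697) + 36261/4931 = 31633*(-697/8180) + 36261/4931 = -22048201/8180 + 36261/4931 = -108423064151/40335580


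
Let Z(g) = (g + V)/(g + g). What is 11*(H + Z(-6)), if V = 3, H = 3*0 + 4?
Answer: 187/4 ≈ 46.750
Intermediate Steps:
H = 4 (H = 0 + 4 = 4)
Z(g) = (3 + g)/(2*g) (Z(g) = (g + 3)/(g + g) = (3 + g)/((2*g)) = (3 + g)*(1/(2*g)) = (3 + g)/(2*g))
11*(H + Z(-6)) = 11*(4 + (½)*(3 - 6)/(-6)) = 11*(4 + (½)*(-⅙)*(-3)) = 11*(4 + ¼) = 11*(17/4) = 187/4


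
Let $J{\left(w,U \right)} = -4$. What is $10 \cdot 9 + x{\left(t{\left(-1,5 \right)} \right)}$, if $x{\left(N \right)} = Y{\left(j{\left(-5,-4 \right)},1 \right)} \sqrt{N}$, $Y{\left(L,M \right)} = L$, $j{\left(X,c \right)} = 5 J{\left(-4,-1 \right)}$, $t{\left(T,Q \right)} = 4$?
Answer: $50$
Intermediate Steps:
$j{\left(X,c \right)} = -20$ ($j{\left(X,c \right)} = 5 \left(-4\right) = -20$)
$x{\left(N \right)} = - 20 \sqrt{N}$
$10 \cdot 9 + x{\left(t{\left(-1,5 \right)} \right)} = 10 \cdot 9 - 20 \sqrt{4} = 90 - 40 = 50$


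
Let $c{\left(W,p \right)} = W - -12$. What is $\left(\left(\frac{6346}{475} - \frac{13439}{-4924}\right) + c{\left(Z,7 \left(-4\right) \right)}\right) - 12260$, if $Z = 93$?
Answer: $- \frac{1494299909}{123100} \approx -12139.0$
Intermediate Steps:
$c{\left(W,p \right)} = 12 + W$ ($c{\left(W,p \right)} = W + 12 = 12 + W$)
$\left(\left(\frac{6346}{475} - \frac{13439}{-4924}\right) + c{\left(Z,7 \left(-4\right) \right)}\right) - 12260 = \left(\left(\frac{6346}{475} - \frac{13439}{-4924}\right) + \left(12 + 93\right)\right) - 12260 = \left(\left(6346 \cdot \frac{1}{475} - - \frac{13439}{4924}\right) + 105\right) - 12260 = \left(\left(\frac{334}{25} + \frac{13439}{4924}\right) + 105\right) - 12260 = \left(\frac{1980591}{123100} + 105\right) - 12260 = \frac{14906091}{123100} - 12260 = - \frac{1494299909}{123100}$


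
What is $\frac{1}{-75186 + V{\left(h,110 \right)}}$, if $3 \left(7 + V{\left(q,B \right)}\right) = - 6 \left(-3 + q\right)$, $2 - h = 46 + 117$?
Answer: $- \frac{1}{74865} \approx -1.3357 \cdot 10^{-5}$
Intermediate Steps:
$h = -161$ ($h = 2 - \left(46 + 117\right) = 2 - 163 = -161$)
$V{\left(q,B \right)} = -1 - 2 q$ ($V{\left(q,B \right)} = -7 + \frac{\left(-6\right) \left(-3 + q\right)}{3} = -7 + \frac{18 - 6 q}{3} = -7 - \left(-6 + 2 q\right) = -1 - 2 q$)
$\frac{1}{-75186 + V{\left(h,110 \right)}} = \frac{1}{-75186 - -321} = \frac{1}{-75186 + \left(-1 + 322\right)} = \frac{1}{-75186 + 321} = \frac{1}{-74865} = - \frac{1}{74865}$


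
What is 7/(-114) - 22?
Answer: -2515/114 ≈ -22.061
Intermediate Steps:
7/(-114) - 22 = 7*(-1/114) - 22 = -7/114 - 22 = -2515/114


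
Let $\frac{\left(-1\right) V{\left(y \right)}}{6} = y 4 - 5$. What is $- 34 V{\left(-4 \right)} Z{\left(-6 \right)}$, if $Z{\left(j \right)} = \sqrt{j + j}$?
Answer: $- 8568 i \sqrt{3} \approx - 14840.0 i$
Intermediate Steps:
$V{\left(y \right)} = 30 - 24 y$ ($V{\left(y \right)} = - 6 \left(y 4 - 5\right) = - 6 \left(4 y - 5\right) = - 6 \left(-5 + 4 y\right) = 30 - 24 y$)
$Z{\left(j \right)} = \sqrt{2} \sqrt{j}$ ($Z{\left(j \right)} = \sqrt{2 j} = \sqrt{2} \sqrt{j}$)
$- 34 V{\left(-4 \right)} Z{\left(-6 \right)} = - 34 \left(30 - -96\right) \sqrt{2} \sqrt{-6} = - 34 \left(30 + 96\right) \sqrt{2} i \sqrt{6} = \left(-34\right) 126 \cdot 2 i \sqrt{3} = - 4284 \cdot 2 i \sqrt{3} = - 8568 i \sqrt{3}$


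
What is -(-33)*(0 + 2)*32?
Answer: 2112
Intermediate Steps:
-(-33)*(0 + 2)*32 = -(-33)*2*32 = -11*(-6)*32 = 66*32 = 2112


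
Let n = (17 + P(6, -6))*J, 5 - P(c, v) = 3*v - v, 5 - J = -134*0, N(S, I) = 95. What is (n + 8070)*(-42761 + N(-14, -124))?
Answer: -351567840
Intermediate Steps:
J = 5 (J = 5 - (-134)*0 = 5 - 1*0 = 5 + 0 = 5)
P(c, v) = 5 - 2*v (P(c, v) = 5 - (3*v - v) = 5 - 2*v)
n = 170 (n = (17 + (5 - 2*(-6)))*5 = (17 + (5 + 12))*5 = (17 + 17)*5 = 34*5 = 170)
(n + 8070)*(-42761 + N(-14, -124)) = (170 + 8070)*(-42761 + 95) = 8240*(-42666) = -351567840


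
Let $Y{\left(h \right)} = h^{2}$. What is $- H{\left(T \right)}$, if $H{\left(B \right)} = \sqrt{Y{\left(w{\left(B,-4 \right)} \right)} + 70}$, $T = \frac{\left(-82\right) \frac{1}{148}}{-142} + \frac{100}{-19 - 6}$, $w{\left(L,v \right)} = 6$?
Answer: $- \sqrt{106} \approx -10.296$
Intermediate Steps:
$T = - \frac{41991}{10508}$ ($T = \left(-82\right) \frac{1}{148} \left(- \frac{1}{142}\right) + \frac{100}{-25} = \left(- \frac{41}{74}\right) \left(- \frac{1}{142}\right) + 100 \left(- \frac{1}{25}\right) = \frac{41}{10508} - 4 = - \frac{41991}{10508} \approx -3.9961$)
$H{\left(B \right)} = \sqrt{106}$ ($H{\left(B \right)} = \sqrt{6^{2} + 70} = \sqrt{36 + 70} = \sqrt{106}$)
$- H{\left(T \right)} = - \sqrt{106}$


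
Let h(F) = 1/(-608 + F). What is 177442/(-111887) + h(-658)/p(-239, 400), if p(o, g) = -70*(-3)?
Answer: -47174842007/29746277820 ≈ -1.5859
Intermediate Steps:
p(o, g) = 210
177442/(-111887) + h(-658)/p(-239, 400) = 177442/(-111887) + 1/(-608 - 658*210) = 177442*(-1/111887) + (1/210)/(-1266) = -177442/111887 - 1/1266*1/210 = -177442/111887 - 1/265860 = -47174842007/29746277820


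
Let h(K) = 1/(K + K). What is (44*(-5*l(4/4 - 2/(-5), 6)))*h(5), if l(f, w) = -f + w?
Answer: -506/5 ≈ -101.20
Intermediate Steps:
h(K) = 1/(2*K)
l(f, w) = w - f
(44*(-5*l(4/4 - 2/(-5), 6)))*h(5) = (44*(-5*(6 - (4/4 - 2/(-5)))))*((1/2)/5) = (44*(-5*(6 - (4*(1/4) - 2*(-1/5)))))*((1/2)*(1/5)) = (44*(-5*(6 - (1 + 2/5))))*(1/10) = (44*(-5*(6 - 1*7/5)))*(1/10) = (44*(-5*(6 - 7/5)))*(1/10) = (44*(-5*23/5))*(1/10) = (44*(-23))*(1/10) = -1012*1/10 = -506/5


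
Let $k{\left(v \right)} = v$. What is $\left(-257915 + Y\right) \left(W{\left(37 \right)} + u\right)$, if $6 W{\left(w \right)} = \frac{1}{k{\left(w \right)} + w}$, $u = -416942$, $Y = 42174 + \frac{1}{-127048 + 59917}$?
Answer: $\frac{670277167626331196}{7451541} \approx 8.9951 \cdot 10^{10}$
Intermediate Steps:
$Y = \frac{2831182793}{67131}$ ($Y = 42174 + \frac{1}{-67131} = 42174 - \frac{1}{67131} = \frac{2831182793}{67131} \approx 42174.0$)
$W{\left(w \right)} = \frac{1}{12 w}$ ($W{\left(w \right)} = \frac{1}{6 \left(w + w\right)} = \frac{1}{6 \cdot 2 w} = \frac{\frac{1}{2} \frac{1}{w}}{6} = \frac{1}{12 w}$)
$\left(-257915 + Y\right) \left(W{\left(37 \right)} + u\right) = \left(-257915 + \frac{2831182793}{67131}\right) \left(\frac{1}{12 \cdot 37} - 416942\right) = - \frac{14482909072 \left(\frac{1}{12} \cdot \frac{1}{37} - 416942\right)}{67131} = - \frac{14482909072 \left(\frac{1}{444} - 416942\right)}{67131} = \left(- \frac{14482909072}{67131}\right) \left(- \frac{185122247}{444}\right) = \frac{670277167626331196}{7451541}$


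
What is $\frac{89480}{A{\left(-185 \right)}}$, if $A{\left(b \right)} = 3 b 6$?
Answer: $- \frac{8948}{333} \approx -26.871$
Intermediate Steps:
$A{\left(b \right)} = 18 b$
$\frac{89480}{A{\left(-185 \right)}} = \frac{89480}{18 \left(-185\right)} = \frac{89480}{-3330} = 89480 \left(- \frac{1}{3330}\right) = - \frac{8948}{333}$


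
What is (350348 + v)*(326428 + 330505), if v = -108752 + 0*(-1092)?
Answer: 158712385068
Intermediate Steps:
v = -108752 (v = -108752 + 0 = -108752)
(350348 + v)*(326428 + 330505) = (350348 - 108752)*(326428 + 330505) = 241596*656933 = 158712385068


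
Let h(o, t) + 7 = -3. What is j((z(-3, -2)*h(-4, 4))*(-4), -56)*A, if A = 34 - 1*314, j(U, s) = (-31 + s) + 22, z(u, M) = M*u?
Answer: 18200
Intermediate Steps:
h(o, t) = -10 (h(o, t) = -7 - 3 = -10)
j(U, s) = -9 + s
A = -280 (A = 34 - 314 = -280)
j((z(-3, -2)*h(-4, 4))*(-4), -56)*A = (-9 - 56)*(-280) = -65*(-280) = 18200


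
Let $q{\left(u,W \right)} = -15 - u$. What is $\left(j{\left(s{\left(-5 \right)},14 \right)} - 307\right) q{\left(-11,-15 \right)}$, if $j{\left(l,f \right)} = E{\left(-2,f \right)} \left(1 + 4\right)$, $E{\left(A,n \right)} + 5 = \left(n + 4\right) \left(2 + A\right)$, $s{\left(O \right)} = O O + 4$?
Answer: $1328$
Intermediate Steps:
$s{\left(O \right)} = 4 + O^{2}$ ($s{\left(O \right)} = O^{2} + 4 = 4 + O^{2}$)
$E{\left(A,n \right)} = -5 + \left(2 + A\right) \left(4 + n\right)$ ($E{\left(A,n \right)} = -5 + \left(n + 4\right) \left(2 + A\right) = -5 + \left(4 + n\right) \left(2 + A\right) = -5 + \left(2 + A\right) \left(4 + n\right)$)
$j{\left(l,f \right)} = -25$ ($j{\left(l,f \right)} = \left(3 + 2 f + 4 \left(-2\right) - 2 f\right) \left(1 + 4\right) = \left(3 + 2 f - 8 - 2 f\right) 5 = \left(-5\right) 5 = -25$)
$\left(j{\left(s{\left(-5 \right)},14 \right)} - 307\right) q{\left(-11,-15 \right)} = \left(-25 - 307\right) \left(-15 - -11\right) = - 332 \left(-15 + 11\right) = \left(-332\right) \left(-4\right) = 1328$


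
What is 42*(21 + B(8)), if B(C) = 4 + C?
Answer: 1386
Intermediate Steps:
42*(21 + B(8)) = 42*(21 + (4 + 8)) = 42*(21 + 12) = 42*33 = 1386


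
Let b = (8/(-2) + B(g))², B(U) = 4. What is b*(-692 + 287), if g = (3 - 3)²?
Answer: 0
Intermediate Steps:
g = 0 (g = 0² = 0)
b = 0 (b = (8/(-2) + 4)² = (8*(-½) + 4)² = (-4 + 4)² = 0² = 0)
b*(-692 + 287) = 0*(-692 + 287) = 0*(-405) = 0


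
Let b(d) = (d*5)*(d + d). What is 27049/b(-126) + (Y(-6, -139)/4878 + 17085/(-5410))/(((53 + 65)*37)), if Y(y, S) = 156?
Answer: 8620700458367/50811425831880 ≈ 0.16966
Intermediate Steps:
b(d) = 10*d² (b(d) = (5*d)*(2*d) = 10*d²)
27049/b(-126) + (Y(-6, -139)/4878 + 17085/(-5410))/(((53 + 65)*37)) = 27049/((10*(-126)²)) + (156/4878 + 17085/(-5410))/(((53 + 65)*37)) = 27049/((10*15876)) + (156*(1/4878) + 17085*(-1/5410))/((118*37)) = 27049/158760 + (26/813 - 3417/1082)/4366 = 27049*(1/158760) - 2749889/879666*1/4366 = 27049/158760 - 2749889/3840621756 = 8620700458367/50811425831880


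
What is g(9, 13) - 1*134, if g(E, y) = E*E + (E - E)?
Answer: -53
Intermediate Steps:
g(E, y) = E² (g(E, y) = E² + 0 = E²)
g(9, 13) - 1*134 = 9² - 1*134 = 81 - 134 = -53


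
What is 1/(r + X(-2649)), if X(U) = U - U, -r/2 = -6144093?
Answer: 1/12288186 ≈ 8.1379e-8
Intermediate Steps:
r = 12288186 (r = -2*(-6144093) = 12288186)
X(U) = 0
1/(r + X(-2649)) = 1/(12288186 + 0) = 1/12288186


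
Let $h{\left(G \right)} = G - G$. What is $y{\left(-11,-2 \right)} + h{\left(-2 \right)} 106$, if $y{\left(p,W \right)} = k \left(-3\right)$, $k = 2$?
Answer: $-6$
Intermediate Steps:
$h{\left(G \right)} = 0$
$y{\left(p,W \right)} = -6$ ($y{\left(p,W \right)} = 2 \left(-3\right) = -6$)
$y{\left(-11,-2 \right)} + h{\left(-2 \right)} 106 = -6 + 0 \cdot 106 = -6 + 0 = -6$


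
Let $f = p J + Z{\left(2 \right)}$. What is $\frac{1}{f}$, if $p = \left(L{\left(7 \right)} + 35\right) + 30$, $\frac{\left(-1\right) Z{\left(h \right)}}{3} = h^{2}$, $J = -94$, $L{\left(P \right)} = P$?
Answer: $- \frac{1}{6780} \approx -0.00014749$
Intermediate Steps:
$Z{\left(h \right)} = - 3 h^{2}$
$p = 72$ ($p = \left(7 + 35\right) + 30 = 42 + 30 = 72$)
$f = -6780$ ($f = 72 \left(-94\right) - 3 \cdot 2^{2} = -6768 - 12 = -6780$)
$\frac{1}{f} = \frac{1}{-6780} = - \frac{1}{6780}$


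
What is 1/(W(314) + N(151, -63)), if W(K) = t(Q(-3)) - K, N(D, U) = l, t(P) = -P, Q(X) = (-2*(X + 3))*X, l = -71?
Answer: -1/385 ≈ -0.0025974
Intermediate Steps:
Q(X) = X*(-6 - 2*X) (Q(X) = (-2*(3 + X))*X = (-6 - 2*X)*X = X*(-6 - 2*X))
N(D, U) = -71
W(K) = -K (W(K) = -(-2)*(-3)*(3 - 3) - K = -(-2)*(-3)*0 - K = -1*0 - K = 0 - K = -K)
1/(W(314) + N(151, -63)) = 1/(-1*314 - 71) = 1/(-314 - 71) = 1/(-385) = -1/385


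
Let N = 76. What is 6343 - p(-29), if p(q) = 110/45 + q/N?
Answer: 4337201/684 ≈ 6340.9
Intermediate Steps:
p(q) = 22/9 + q/76 (p(q) = 110/45 + q/76 = 110*(1/45) + q*(1/76) = 22/9 + q/76)
6343 - p(-29) = 6343 - (22/9 + (1/76)*(-29)) = 6343 - (22/9 - 29/76) = 6343 - 1*1411/684 = 6343 - 1411/684 = 4337201/684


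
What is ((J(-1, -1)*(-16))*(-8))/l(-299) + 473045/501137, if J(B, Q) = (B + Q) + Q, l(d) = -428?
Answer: 98724967/53621659 ≈ 1.8411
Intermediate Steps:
J(B, Q) = B + 2*Q
((J(-1, -1)*(-16))*(-8))/l(-299) + 473045/501137 = (((-1 + 2*(-1))*(-16))*(-8))/(-428) + 473045/501137 = (((-1 - 2)*(-16))*(-8))*(-1/428) + 473045*(1/501137) = (-3*(-16)*(-8))*(-1/428) + 473045/501137 = (48*(-8))*(-1/428) + 473045/501137 = -384*(-1/428) + 473045/501137 = 96/107 + 473045/501137 = 98724967/53621659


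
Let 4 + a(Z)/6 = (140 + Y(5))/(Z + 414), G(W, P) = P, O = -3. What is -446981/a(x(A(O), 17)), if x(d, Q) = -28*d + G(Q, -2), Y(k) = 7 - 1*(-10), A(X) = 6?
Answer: 54531682/2457 ≈ 22194.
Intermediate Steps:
Y(k) = 17 (Y(k) = 7 + 10 = 17)
x(d, Q) = -2 - 28*d (x(d, Q) = -28*d - 2 = -2 - 28*d)
a(Z) = -24 + 942/(414 + Z) (a(Z) = -24 + 6*((140 + 17)/(Z + 414)) = -24 + 6*(157/(414 + Z)) = -24 + 942/(414 + Z))
-446981/a(x(A(O), 17)) = -446981*(414 + (-2 - 28*6))/(6*(-1499 - 4*(-2 - 28*6))) = -446981*(414 + (-2 - 168))/(6*(-1499 - 4*(-2 - 168))) = -446981*(414 - 170)/(6*(-1499 - 4*(-170))) = -446981*122/(3*(-1499 + 680)) = -446981/(6*(1/244)*(-819)) = -446981/(-2457/122) = -446981*(-122/2457) = 54531682/2457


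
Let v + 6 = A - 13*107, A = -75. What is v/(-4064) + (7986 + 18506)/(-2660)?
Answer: -810531/84455 ≈ -9.5972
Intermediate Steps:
v = -1472 (v = -6 + (-75 - 13*107) = -6 + (-75 - 1391) = -6 - 1466 = -1472)
v/(-4064) + (7986 + 18506)/(-2660) = -1472/(-4064) + (7986 + 18506)/(-2660) = -1472*(-1/4064) + 26492*(-1/2660) = 46/127 - 6623/665 = -810531/84455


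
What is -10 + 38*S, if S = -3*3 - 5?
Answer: -542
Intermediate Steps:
S = -14 (S = -9 - 5 = -14)
-10 + 38*S = -10 + 38*(-14) = -10 - 532 = -542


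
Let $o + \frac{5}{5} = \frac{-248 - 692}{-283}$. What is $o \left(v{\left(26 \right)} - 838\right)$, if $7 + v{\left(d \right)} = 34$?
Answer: $- \frac{532827}{283} \approx -1882.8$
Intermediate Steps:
$v{\left(d \right)} = 27$ ($v{\left(d \right)} = -7 + 34 = 27$)
$o = \frac{657}{283}$ ($o = -1 + \frac{-248 - 692}{-283} = -1 - - \frac{940}{283} = -1 + \frac{940}{283} = \frac{657}{283} \approx 2.3216$)
$o \left(v{\left(26 \right)} - 838\right) = \frac{657 \left(27 - 838\right)}{283} = \frac{657}{283} \left(-811\right) = - \frac{532827}{283}$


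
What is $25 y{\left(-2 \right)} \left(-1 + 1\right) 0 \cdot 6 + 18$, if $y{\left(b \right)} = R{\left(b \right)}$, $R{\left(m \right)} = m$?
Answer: $18$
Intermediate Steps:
$y{\left(b \right)} = b$
$25 y{\left(-2 \right)} \left(-1 + 1\right) 0 \cdot 6 + 18 = 25 \left(-2\right) \left(-1 + 1\right) 0 \cdot 6 + 18 = - 50 \cdot 0 \cdot 0 \cdot 6 + 18 = - 50 \cdot 0 \cdot 6 + 18 = \left(-50\right) 0 + 18 = 0 + 18 = 18$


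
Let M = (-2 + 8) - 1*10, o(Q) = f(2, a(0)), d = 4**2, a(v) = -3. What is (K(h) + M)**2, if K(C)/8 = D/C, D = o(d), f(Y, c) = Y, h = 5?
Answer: 16/25 ≈ 0.64000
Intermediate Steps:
d = 16
o(Q) = 2
D = 2
M = -4 (M = 6 - 10 = -4)
K(C) = 16/C (K(C) = 8*(2/C) = 16/C)
(K(h) + M)**2 = (16/5 - 4)**2 = (-4/5)**2 = 16/25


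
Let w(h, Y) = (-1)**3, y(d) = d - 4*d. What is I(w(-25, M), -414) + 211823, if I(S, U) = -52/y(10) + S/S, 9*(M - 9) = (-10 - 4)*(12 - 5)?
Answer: 3177386/15 ≈ 2.1183e+5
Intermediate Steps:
y(d) = -3*d
M = -17/9 (M = 9 + ((-10 - 4)*(12 - 5))/9 = 9 + (-14*7)/9 = 9 + (1/9)*(-98) = 9 - 98/9 = -17/9 ≈ -1.8889)
w(h, Y) = -1
I(S, U) = 41/15 (I(S, U) = -52/((-3*10)) + S/S = -52/(-30) + 1 = -52*(-1/30) + 1 = 26/15 + 1 = 41/15)
I(w(-25, M), -414) + 211823 = 41/15 + 211823 = 3177386/15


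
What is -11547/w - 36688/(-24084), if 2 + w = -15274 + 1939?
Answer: 191851451/80302077 ≈ 2.3891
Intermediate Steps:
w = -13337 (w = -2 + (-15274 + 1939) = -2 - 13335 = -13337)
-11547/w - 36688/(-24084) = -11547/(-13337) - 36688/(-24084) = -11547*(-1/13337) - 36688*(-1/24084) = 11547/13337 + 9172/6021 = 191851451/80302077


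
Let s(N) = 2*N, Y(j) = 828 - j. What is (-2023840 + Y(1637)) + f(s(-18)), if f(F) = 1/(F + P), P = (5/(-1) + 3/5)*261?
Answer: -11989971383/5922 ≈ -2.0246e+6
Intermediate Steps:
P = -5742/5 (P = (5*(-1) + 3*(1/5))*261 = (-5 + 3/5)*261 = -22/5*261 = -5742/5 ≈ -1148.4)
f(F) = 1/(-5742/5 + F) (f(F) = 1/(F - 5742/5) = 1/(-5742/5 + F))
(-2023840 + Y(1637)) + f(s(-18)) = (-2023840 + (828 - 1*1637)) + 5/(-5742 + 5*(2*(-18))) = (-2023840 + (828 - 1637)) + 5/(-5742 + 5*(-36)) = (-2023840 - 809) + 5/(-5742 - 180) = -2024649 + 5/(-5922) = -2024649 + 5*(-1/5922) = -2024649 - 5/5922 = -11989971383/5922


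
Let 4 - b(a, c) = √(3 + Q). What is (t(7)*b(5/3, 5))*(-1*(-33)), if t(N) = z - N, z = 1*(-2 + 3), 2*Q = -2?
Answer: -792 + 198*√2 ≈ -511.99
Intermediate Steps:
Q = -1 (Q = (½)*(-2) = -1)
b(a, c) = 4 - √2 (b(a, c) = 4 - √(3 - 1) = 4 - √2)
z = 1 (z = 1*1 = 1)
t(N) = 1 - N
(t(7)*b(5/3, 5))*(-1*(-33)) = ((1 - 1*7)*(4 - √2))*(-1*(-33)) = ((1 - 7)*(4 - √2))*33 = -6*(4 - √2)*33 = (-24 + 6*√2)*33 = -792 + 198*√2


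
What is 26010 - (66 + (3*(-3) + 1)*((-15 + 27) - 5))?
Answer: 26000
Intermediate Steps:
26010 - (66 + (3*(-3) + 1)*((-15 + 27) - 5)) = 26010 - (66 + (-9 + 1)*(12 - 5)) = 26010 - (66 - 8*7) = 26010 - (66 - 56) = 26010 - 1*10 = 26010 - 10 = 26000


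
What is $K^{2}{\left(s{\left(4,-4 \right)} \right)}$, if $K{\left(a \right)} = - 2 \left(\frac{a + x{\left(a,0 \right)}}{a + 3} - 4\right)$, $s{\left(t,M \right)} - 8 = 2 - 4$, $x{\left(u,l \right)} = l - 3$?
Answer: $\frac{484}{9} \approx 53.778$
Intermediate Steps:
$x{\left(u,l \right)} = -3 + l$
$s{\left(t,M \right)} = 6$ ($s{\left(t,M \right)} = 8 + \left(2 - 4\right) = 8 - 2 = 6$)
$K{\left(a \right)} = 8 - \frac{2 \left(-3 + a\right)}{3 + a}$ ($K{\left(a \right)} = - 2 \left(\frac{a + \left(-3 + 0\right)}{a + 3} - 4\right) = - 2 \left(\frac{a - 3}{3 + a} - 4\right) = - 2 \left(\frac{-3 + a}{3 + a} - 4\right) = - 2 \left(-4 + \frac{-3 + a}{3 + a}\right) = 8 - \frac{2 \left(-3 + a\right)}{3 + a}$)
$K^{2}{\left(s{\left(4,-4 \right)} \right)} = \left(\frac{6 \left(5 + 6\right)}{3 + 6}\right)^{2} = \left(6 \cdot \frac{1}{9} \cdot 11\right)^{2} = \left(\frac{22}{3}\right)^{2} = \frac{484}{9}$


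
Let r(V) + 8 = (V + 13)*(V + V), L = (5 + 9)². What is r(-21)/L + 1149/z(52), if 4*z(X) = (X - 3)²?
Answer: 8614/2401 ≈ 3.5877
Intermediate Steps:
L = 196 (L = 14² = 196)
r(V) = -8 + 2*V*(13 + V) (r(V) = -8 + (V + 13)*(V + V) = -8 + (13 + V)*(2*V) = -8 + 2*V*(13 + V))
z(X) = (-3 + X)²/4 (z(X) = (X - 3)²/4 = (-3 + X)²/4)
r(-21)/L + 1149/z(52) = (-8 + 2*(-21)² + 26*(-21))/196 + 1149/(((-3 + 52)²/4)) = (-8 + 2*441 - 546)*(1/196) + 1149/(((¼)*49²)) = (-8 + 882 - 546)*(1/196) + 1149/(((¼)*2401)) = 328*(1/196) + 1149/(2401/4) = 82/49 + 1149*(4/2401) = 82/49 + 4596/2401 = 8614/2401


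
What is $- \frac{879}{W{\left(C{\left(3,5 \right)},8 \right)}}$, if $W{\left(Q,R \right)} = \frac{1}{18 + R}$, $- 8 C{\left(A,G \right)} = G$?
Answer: $-22854$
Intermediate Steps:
$C{\left(A,G \right)} = - \frac{G}{8}$
$- \frac{879}{W{\left(C{\left(3,5 \right)},8 \right)}} = - \frac{879}{\frac{1}{18 + 8}} = - \frac{879}{\frac{1}{26}} = - 879 \frac{1}{\frac{1}{26}} = \left(-879\right) 26 = -22854$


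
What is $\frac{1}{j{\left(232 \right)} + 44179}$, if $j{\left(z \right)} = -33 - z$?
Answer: $\frac{1}{43914} \approx 2.2772 \cdot 10^{-5}$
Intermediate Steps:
$\frac{1}{j{\left(232 \right)} + 44179} = \frac{1}{\left(-33 - 232\right) + 44179} = \frac{1}{-265 + 44179} = \frac{1}{43914}$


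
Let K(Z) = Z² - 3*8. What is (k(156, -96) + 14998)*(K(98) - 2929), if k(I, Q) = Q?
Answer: 99113202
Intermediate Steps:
K(Z) = -24 + Z² (K(Z) = Z² - 24 = -24 + Z²)
(k(156, -96) + 14998)*(K(98) - 2929) = (-96 + 14998)*((-24 + 98²) - 2929) = 14902*((-24 + 9604) - 2929) = 14902*(9580 - 2929) = 14902*6651 = 99113202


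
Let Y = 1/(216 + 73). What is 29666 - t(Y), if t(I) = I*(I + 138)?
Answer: 2477694103/83521 ≈ 29666.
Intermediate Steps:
Y = 1/289 ≈ 0.0034602
t(I) = I*(138 + I)
29666 - t(Y) = 29666 - (138 + 1/289)/289 = 29666 - 39883/(289*289) = 29666 - 1*39883/83521 = 29666 - 39883/83521 = 2477694103/83521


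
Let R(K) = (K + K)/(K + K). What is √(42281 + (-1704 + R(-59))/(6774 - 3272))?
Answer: √518528389218/3502 ≈ 205.62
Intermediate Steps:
R(K) = 1 (R(K) = (2*K)/((2*K)) = (2*K)*(1/(2*K)) = 1)
√(42281 + (-1704 + R(-59))/(6774 - 3272)) = √(42281 + (-1704 + 1)/(6774 - 3272)) = √(42281 - 1703/3502) = √(148066359/3502) = √518528389218/3502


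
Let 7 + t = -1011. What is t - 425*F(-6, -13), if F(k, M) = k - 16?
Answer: 8332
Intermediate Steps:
F(k, M) = -16 + k
t = -1018 (t = -7 - 1011 = -1018)
t - 425*F(-6, -13) = -1018 - 425*(-16 - 6) = -1018 - 425*(-22) = -1018 + 9350 = 8332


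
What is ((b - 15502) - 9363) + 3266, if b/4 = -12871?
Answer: -73083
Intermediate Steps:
b = -51484 (b = 4*(-12871) = -51484)
((b - 15502) - 9363) + 3266 = ((-51484 - 15502) - 9363) + 3266 = (-66986 - 9363) + 3266 = -76349 + 3266 = -73083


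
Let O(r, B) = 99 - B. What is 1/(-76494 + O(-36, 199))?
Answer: -1/76594 ≈ -1.3056e-5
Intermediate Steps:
1/(-76494 + O(-36, 199)) = 1/(-76494 + (99 - 1*199)) = 1/(-76494 + (99 - 199)) = 1/(-76494 - 100) = 1/(-76594) = -1/76594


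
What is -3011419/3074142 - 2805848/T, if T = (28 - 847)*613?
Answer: 2371233769241/514454589558 ≈ 4.6092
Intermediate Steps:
T = -502047 (T = -819*613 = -502047)
-3011419/3074142 - 2805848/T = -3011419/3074142 - 2805848/(-502047) = -3011419*1/3074142 - 2805848*(-1/502047) = -3011419/3074142 + 2805848/502047 = 2371233769241/514454589558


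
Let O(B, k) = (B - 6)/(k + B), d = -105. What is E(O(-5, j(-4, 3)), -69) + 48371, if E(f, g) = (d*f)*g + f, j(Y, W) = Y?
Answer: 515045/9 ≈ 57227.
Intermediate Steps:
O(B, k) = (-6 + B)/(B + k)
E(f, g) = f - 105*f*g (E(f, g) = (-105*f)*g + f = -105*f*g + f = f - 105*f*g)
E(O(-5, j(-4, 3)), -69) + 48371 = ((-6 - 5)/(-5 - 4))*(1 - 105*(-69)) + 48371 = (-11/(-9))*(1 + 7245) + 48371 = -⅑*(-11)*7246 + 48371 = (11/9)*7246 + 48371 = 79706/9 + 48371 = 515045/9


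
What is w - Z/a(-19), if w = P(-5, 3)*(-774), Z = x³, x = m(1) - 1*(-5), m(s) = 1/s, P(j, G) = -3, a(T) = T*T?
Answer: 838026/361 ≈ 2321.4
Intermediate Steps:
a(T) = T²
x = 6 (x = 1/1 - 1*(-5) = 1 + 5 = 6)
Z = 216 (Z = 6³ = 216)
w = 2322 (w = -3*(-774) = 2322)
w - Z/a(-19) = 2322 - 216/((-19)²) = 2322 - 216/361 = 838026/361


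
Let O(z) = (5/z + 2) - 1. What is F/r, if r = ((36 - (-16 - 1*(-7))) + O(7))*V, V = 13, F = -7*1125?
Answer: -18375/1417 ≈ -12.968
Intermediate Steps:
O(z) = 1 + 5/z (O(z) = (2 + 5/z) - 1 = 1 + 5/z)
F = -7875
r = 4251/7 (r = ((36 - (-16 - 1*(-7))) + (5 + 7)/7)*13 = ((36 - (-16 + 7)) + (⅐)*12)*13 = ((36 - 1*(-9)) + 12/7)*13 = ((36 + 9) + 12/7)*13 = (45 + 12/7)*13 = (327/7)*13 = 4251/7 ≈ 607.29)
F/r = -7875/4251/7 = -7875*7/4251 = -18375/1417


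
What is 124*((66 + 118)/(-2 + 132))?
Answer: 11408/65 ≈ 175.51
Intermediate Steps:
124*((66 + 118)/(-2 + 132)) = 124*(184/130) = 124*(184*(1/130)) = 124*(92/65) = 11408/65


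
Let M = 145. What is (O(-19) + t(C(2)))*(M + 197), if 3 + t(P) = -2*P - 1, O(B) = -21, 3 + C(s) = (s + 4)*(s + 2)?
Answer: -22914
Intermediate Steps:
C(s) = -3 + (2 + s)*(4 + s) (C(s) = -3 + (s + 4)*(s + 2) = -3 + (4 + s)*(2 + s) = -3 + (2 + s)*(4 + s))
t(P) = -4 - 2*P (t(P) = -3 + (-2*P - 1) = -3 + (-1 - 2*P) = -4 - 2*P)
(O(-19) + t(C(2)))*(M + 197) = (-21 + (-4 - 2*(5 + 2² + 6*2)))*(145 + 197) = (-21 + (-4 - 2*(5 + 4 + 12)))*342 = (-21 + (-4 - 2*21))*342 = (-21 + (-4 - 42))*342 = (-21 - 46)*342 = -67*342 = -22914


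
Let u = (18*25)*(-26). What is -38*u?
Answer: 444600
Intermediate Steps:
u = -11700 (u = 450*(-26) = -11700)
-38*u = -38*(-11700) = 444600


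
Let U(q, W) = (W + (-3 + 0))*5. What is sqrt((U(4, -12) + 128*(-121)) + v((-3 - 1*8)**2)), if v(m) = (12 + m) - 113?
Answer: 3*I*sqrt(1727) ≈ 124.67*I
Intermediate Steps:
U(q, W) = -15 + 5*W (U(q, W) = (W - 3)*5 = (-3 + W)*5 = -15 + 5*W)
v(m) = -101 + m
sqrt((U(4, -12) + 128*(-121)) + v((-3 - 1*8)**2)) = sqrt(((-15 + 5*(-12)) + 128*(-121)) + (-101 + (-3 - 1*8)**2)) = sqrt(((-15 - 60) - 15488) + (-101 + (-3 - 8)**2)) = sqrt((-75 - 15488) + (-101 + (-11)**2)) = sqrt(-15563 + (-101 + 121)) = sqrt(-15563 + 20) = sqrt(-15543) = 3*I*sqrt(1727)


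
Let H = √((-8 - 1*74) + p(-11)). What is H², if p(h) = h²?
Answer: 39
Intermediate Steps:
H = √39 (H = √((-8 - 1*74) + (-11)²) = √((-8 - 74) + 121) = √(-82 + 121) = √39 ≈ 6.2450)
H² = (√39)² = 39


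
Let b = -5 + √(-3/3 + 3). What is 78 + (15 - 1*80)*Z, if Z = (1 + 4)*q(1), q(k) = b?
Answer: 1703 - 325*√2 ≈ 1243.4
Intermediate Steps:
b = -5 + √2 (b = -5 + √(-3*⅓ + 3) = -5 + √(-1 + 3) = -5 + √2 ≈ -3.5858)
q(k) = -5 + √2
Z = -25 + 5*√2 (Z = (1 + 4)*(-5 + √2) = 5*(-5 + √2) = -25 + 5*√2 ≈ -17.929)
78 + (15 - 1*80)*Z = 78 + (15 - 1*80)*(-25 + 5*√2) = 78 + (15 - 80)*(-25 + 5*√2) = 78 - 65*(-25 + 5*√2) = 78 + (1625 - 325*√2) = 1703 - 325*√2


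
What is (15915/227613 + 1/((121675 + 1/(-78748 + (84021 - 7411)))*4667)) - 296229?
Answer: -27286644526593229969784/92113368263340593 ≈ -2.9623e+5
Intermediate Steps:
(15915/227613 + 1/((121675 + 1/(-78748 + (84021 - 7411)))*4667)) - 296229 = (15915*(1/227613) + (1/4667)/(121675 + 1/(-78748 + 76610))) - 296229 = (5305/75871 + (1/4667)/(121675 + 1/(-2138))) - 296229 = (5305/75871 + (1/4667)/(121675 - 1/2138)) - 296229 = (5305/75871 + (1/4667)/(260141149/2138)) - 296229 = (5305/75871 + (2138/260141149)*(1/4667)) - 296229 = (5305/75871 + 2138/1214078742383) - 296229 = 6440687890554013/92113368263340593 - 296229 = -27286644526593229969784/92113368263340593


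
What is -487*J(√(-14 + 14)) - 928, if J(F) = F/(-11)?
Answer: -928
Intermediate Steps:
J(F) = -F/11 (J(F) = F*(-1/11) = -F/11)
-487*J(√(-14 + 14)) - 928 = -(-487)*√(-14 + 14)/11 - 928 = -(-487)*√0/11 - 928 = -(-487)*0/11 - 928 = -487*0 - 928 = 0 - 928 = -928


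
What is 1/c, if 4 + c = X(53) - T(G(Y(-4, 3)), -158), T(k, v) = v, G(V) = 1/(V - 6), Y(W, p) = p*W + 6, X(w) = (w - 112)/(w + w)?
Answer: 106/16265 ≈ 0.0065171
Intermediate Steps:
X(w) = (-112 + w)/(2*w) (X(w) = (-112 + w)/((2*w)) = (-112 + w)*(1/(2*w)) = (-112 + w)/(2*w))
Y(W, p) = 6 + W*p (Y(W, p) = W*p + 6 = 6 + W*p)
G(V) = 1/(-6 + V)
c = 16265/106 (c = -4 + ((½)*(-112 + 53)/53 - 1*(-158)) = -4 + ((½)*(1/53)*(-59) + 158) = -4 + (-59/106 + 158) = -4 + 16689/106 = 16265/106 ≈ 153.44)
1/c = 1/(16265/106) = 106/16265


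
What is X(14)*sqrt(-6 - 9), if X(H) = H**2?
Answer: 196*I*sqrt(15) ≈ 759.1*I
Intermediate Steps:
X(14)*sqrt(-6 - 9) = 14**2*sqrt(-6 - 9) = 196*sqrt(-15) = 196*(I*sqrt(15)) = 196*I*sqrt(15)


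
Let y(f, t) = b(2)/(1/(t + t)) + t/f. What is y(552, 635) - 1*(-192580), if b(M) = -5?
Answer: 102799595/552 ≈ 1.8623e+5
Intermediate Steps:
y(f, t) = -10*t + t/f
y(552, 635) - 1*(-192580) = (-10*635 + 635/552) - 1*(-192580) = (-6350 + 635*(1/552)) + 192580 = (-6350 + 635/552) + 192580 = -3504565/552 + 192580 = 102799595/552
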